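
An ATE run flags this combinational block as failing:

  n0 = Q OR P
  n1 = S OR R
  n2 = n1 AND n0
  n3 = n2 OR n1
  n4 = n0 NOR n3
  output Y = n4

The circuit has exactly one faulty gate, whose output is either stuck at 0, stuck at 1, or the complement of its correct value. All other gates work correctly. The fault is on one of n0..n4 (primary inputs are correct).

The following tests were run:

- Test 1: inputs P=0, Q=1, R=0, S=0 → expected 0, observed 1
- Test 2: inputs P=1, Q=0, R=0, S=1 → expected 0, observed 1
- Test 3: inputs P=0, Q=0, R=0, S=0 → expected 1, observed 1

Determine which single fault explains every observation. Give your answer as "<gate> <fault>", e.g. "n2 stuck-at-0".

Fault-free values for test 1 (P=0, Q=1, R=0, S=0): n0=1, n1=0, n2=0, n3=0, n4=0, giving Y=0. Observed 1.
Test 1: faults giving observed 1 are {n0 stuck-at-0, n0 inverted output, n4 stuck-at-1, n4 inverted output}.
Test 2 (P=1, Q=0, R=0, S=1): fault-free n0=1, n1=1, n2=1, n3=1, n4=0 → 0; observed 1. Eliminates n0 stuck-at-0, n0 inverted output.
Test 3 (P=0, Q=0, R=0, S=0): fault-free n0=0, n1=0, n2=0, n3=0, n4=1 → 1; observed 1. Eliminates n4 inverted output.
Only n4 stuck-at-1 is consistent with every test.

n4 stuck-at-1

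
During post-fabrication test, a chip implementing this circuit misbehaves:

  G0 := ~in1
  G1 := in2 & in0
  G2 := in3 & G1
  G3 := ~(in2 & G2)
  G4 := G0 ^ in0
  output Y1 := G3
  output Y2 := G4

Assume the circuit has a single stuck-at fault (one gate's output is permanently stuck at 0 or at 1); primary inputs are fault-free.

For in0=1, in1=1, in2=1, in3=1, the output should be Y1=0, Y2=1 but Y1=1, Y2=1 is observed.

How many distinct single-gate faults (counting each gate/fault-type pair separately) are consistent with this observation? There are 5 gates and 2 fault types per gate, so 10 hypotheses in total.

Fault-free: G0=0, G1=1, G2=1, G3=0, G4=1 → Y1=0, Y2=1. Observed Y1=1, Y2=1.
  G0 stuck-at-0: output Y1=0, Y2=1 ✗
  G0 stuck-at-1: output Y1=0, Y2=0 ✗
  G1 stuck-at-0: output Y1=1, Y2=1 ✓
  G1 stuck-at-1: output Y1=0, Y2=1 ✗
  G2 stuck-at-0: output Y1=1, Y2=1 ✓
  G2 stuck-at-1: output Y1=0, Y2=1 ✗
  G3 stuck-at-0: output Y1=0, Y2=1 ✗
  G3 stuck-at-1: output Y1=1, Y2=1 ✓
  G4 stuck-at-0: output Y1=0, Y2=0 ✗
  G4 stuck-at-1: output Y1=0, Y2=1 ✗
Consistent faults: {G1 stuck-at-0, G2 stuck-at-0, G3 stuck-at-1} — 3 in all.

3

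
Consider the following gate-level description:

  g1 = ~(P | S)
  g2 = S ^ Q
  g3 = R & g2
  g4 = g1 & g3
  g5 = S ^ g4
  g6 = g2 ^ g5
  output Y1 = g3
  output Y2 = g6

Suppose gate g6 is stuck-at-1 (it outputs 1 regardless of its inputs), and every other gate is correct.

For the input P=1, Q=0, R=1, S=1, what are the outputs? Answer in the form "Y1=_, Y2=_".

Propagate with g6 forced: g1=0, g2=1, g3=1, g4=0, g5=1, g6=1 [stuck-at-1].
So the outputs are Y1=1, Y2=1. (Without the fault they would be Y1=1, Y2=0.)

Y1=1, Y2=1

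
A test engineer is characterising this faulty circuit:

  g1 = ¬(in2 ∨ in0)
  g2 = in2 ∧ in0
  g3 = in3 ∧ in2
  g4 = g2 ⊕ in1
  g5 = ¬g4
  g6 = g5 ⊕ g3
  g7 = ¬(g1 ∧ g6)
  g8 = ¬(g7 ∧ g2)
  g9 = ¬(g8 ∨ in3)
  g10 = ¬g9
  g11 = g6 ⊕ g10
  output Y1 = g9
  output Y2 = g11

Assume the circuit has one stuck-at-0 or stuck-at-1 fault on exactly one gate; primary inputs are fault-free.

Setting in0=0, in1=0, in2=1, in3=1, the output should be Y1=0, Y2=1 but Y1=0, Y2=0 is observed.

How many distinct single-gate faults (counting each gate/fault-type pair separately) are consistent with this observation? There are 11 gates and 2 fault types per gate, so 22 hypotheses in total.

Fault-free: g1=0, g2=0, g3=1, g4=0, g5=1, g6=0, g7=1, g8=1, g9=0, g10=1, g11=1 → Y1=0, Y2=1. Observed Y1=0, Y2=0.
  g1: none of the 2 fault types match ✗
  g2: stuck-at-1 ✓; others ✗
  g3: stuck-at-0 ✓; others ✗
  g4: stuck-at-1 ✓; others ✗
  g5: stuck-at-0 ✓; others ✗
  g6: stuck-at-1 ✓; others ✗
  g7: none of the 2 fault types match ✗
  g8: none of the 2 fault types match ✗
  g9: none of the 2 fault types match ✗
  g10: stuck-at-0 ✓; others ✗
  g11: stuck-at-0 ✓; others ✗
Consistent faults: {g2 stuck-at-1, g3 stuck-at-0, g4 stuck-at-1, g5 stuck-at-0, g6 stuck-at-1, g10 stuck-at-0, g11 stuck-at-0} — 7 in all.

7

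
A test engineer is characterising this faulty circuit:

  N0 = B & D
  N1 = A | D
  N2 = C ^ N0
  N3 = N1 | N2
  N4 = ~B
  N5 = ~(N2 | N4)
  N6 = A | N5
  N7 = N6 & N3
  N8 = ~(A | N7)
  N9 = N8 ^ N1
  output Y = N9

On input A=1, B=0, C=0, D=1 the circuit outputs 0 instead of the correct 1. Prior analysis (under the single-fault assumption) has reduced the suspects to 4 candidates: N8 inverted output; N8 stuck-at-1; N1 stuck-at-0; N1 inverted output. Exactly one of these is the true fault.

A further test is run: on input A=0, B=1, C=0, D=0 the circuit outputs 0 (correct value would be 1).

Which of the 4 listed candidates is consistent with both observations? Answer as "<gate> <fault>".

Evaluate each candidate on input A=0, B=1, C=0, D=0:
  N8 inverted output: N0=0, N1=0, N2=0, N3=0, N4=0, N5=1, N6=1, N7=0, N8=0 [inverted output], N9=0 → 0 — matches
  N8 stuck-at-1: N0=0, N1=0, N2=0, N3=0, N4=0, N5=1, N6=1, N7=0, N8=1 [stuck-at-1], N9=1 → 1 — eliminated
  N1 stuck-at-0: N0=0, N1=0 [stuck-at-0], N2=0, N3=0, N4=0, N5=1, N6=1, N7=0, N8=1, N9=1 → 1 — eliminated
  N1 inverted output: N0=0, N1=1 [inverted output], N2=0, N3=1, N4=0, N5=1, N6=1, N7=1, N8=0, N9=1 → 1 — eliminated
Only N8 inverted output reproduces the observed 0.

N8 inverted output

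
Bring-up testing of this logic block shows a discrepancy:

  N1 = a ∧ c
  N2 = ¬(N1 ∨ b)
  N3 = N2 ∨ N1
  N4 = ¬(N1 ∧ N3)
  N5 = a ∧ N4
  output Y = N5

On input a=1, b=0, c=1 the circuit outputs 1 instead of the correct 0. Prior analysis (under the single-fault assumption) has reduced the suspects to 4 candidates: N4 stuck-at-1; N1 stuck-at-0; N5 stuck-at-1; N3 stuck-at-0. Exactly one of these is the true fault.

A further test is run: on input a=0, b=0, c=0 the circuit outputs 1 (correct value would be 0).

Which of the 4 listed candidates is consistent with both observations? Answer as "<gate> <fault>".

Evaluate each candidate on input a=0, b=0, c=0:
  N4 stuck-at-1: N1=0, N2=1, N3=1, N4=1 [stuck-at-1], N5=0 → 0 — eliminated
  N1 stuck-at-0: N1=0 [stuck-at-0], N2=1, N3=1, N4=1, N5=0 → 0 — eliminated
  N5 stuck-at-1: N1=0, N2=1, N3=1, N4=1, N5=1 [stuck-at-1] → 1 — matches
  N3 stuck-at-0: N1=0, N2=1, N3=0 [stuck-at-0], N4=1, N5=0 → 0 — eliminated
Only N5 stuck-at-1 reproduces the observed 1.

N5 stuck-at-1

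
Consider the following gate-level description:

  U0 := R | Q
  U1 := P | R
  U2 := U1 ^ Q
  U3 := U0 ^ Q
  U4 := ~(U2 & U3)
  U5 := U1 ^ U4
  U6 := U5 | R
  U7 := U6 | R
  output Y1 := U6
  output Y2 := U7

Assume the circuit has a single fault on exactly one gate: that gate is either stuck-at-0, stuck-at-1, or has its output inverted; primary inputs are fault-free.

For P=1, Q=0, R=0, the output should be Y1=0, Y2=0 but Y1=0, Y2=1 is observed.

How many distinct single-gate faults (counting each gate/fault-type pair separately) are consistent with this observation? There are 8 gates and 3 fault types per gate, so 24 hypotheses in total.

2

Fault-free: U0=0, U1=1, U2=1, U3=0, U4=1, U5=0, U6=0, U7=0 → Y1=0, Y2=0. Observed Y1=0, Y2=1.
  U0: none of the 3 fault types match ✗
  U1: none of the 3 fault types match ✗
  U2: none of the 3 fault types match ✗
  U3: none of the 3 fault types match ✗
  U4: none of the 3 fault types match ✗
  U5: none of the 3 fault types match ✗
  U6: none of the 3 fault types match ✗
  U7: stuck-at-1, inverted output ✓; others ✗
Consistent faults: {U7 stuck-at-1, U7 inverted output} — 2 in all.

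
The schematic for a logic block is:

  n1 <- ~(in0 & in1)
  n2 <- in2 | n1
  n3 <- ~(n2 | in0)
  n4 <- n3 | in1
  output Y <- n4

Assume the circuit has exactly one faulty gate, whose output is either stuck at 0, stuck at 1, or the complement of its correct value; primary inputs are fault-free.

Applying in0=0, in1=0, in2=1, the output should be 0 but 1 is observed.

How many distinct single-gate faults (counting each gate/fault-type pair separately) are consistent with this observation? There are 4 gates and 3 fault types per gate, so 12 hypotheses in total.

Fault-free: n1=1, n2=1, n3=0, n4=0 → 0. Observed 1.
  n1 stuck-at-0: output 0 ✗
  n1 stuck-at-1: output 0 ✗
  n1 inverted output: output 0 ✗
  n2 stuck-at-0: output 1 ✓
  n2 stuck-at-1: output 0 ✗
  n2 inverted output: output 1 ✓
  n3 stuck-at-0: output 0 ✗
  n3 stuck-at-1: output 1 ✓
  n3 inverted output: output 1 ✓
  n4 stuck-at-0: output 0 ✗
  n4 stuck-at-1: output 1 ✓
  n4 inverted output: output 1 ✓
Consistent faults: {n2 stuck-at-0, n2 inverted output, n3 stuck-at-1, n3 inverted output, n4 stuck-at-1, n4 inverted output} — 6 in all.

6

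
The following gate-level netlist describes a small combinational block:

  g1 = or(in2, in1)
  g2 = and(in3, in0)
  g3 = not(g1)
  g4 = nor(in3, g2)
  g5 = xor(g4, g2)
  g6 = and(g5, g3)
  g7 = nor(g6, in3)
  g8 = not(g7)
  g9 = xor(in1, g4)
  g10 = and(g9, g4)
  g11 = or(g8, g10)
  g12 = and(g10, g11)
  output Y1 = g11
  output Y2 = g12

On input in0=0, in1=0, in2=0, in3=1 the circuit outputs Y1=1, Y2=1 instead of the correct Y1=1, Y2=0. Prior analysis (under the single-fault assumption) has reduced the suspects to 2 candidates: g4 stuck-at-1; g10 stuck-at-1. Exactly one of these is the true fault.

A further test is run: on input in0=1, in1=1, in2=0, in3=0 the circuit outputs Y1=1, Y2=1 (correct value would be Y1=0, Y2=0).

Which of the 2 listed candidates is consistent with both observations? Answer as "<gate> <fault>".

Evaluate each candidate on input in0=1, in1=1, in2=0, in3=0:
  g4 stuck-at-1: g1=1, g2=0, g3=0, g4=1 [stuck-at-1], g5=1, g6=0, g7=1, g8=0, g9=0, g10=0, g11=0, g12=0 → Y1=0, Y2=0 — eliminated
  g10 stuck-at-1: g1=1, g2=0, g3=0, g4=1, g5=1, g6=0, g7=1, g8=0, g9=0, g10=1 [stuck-at-1], g11=1, g12=1 → Y1=1, Y2=1 — matches
Only g10 stuck-at-1 reproduces the observed Y1=1, Y2=1.

g10 stuck-at-1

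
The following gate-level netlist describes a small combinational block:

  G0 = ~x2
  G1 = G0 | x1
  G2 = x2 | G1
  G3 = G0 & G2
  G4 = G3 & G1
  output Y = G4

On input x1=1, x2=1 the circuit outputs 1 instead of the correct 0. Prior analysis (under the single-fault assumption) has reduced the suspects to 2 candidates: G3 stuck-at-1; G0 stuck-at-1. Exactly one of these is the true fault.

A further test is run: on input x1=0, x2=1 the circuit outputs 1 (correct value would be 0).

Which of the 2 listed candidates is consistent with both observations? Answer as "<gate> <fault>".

Evaluate each candidate on input x1=0, x2=1:
  G3 stuck-at-1: G0=0, G1=0, G2=1, G3=1 [stuck-at-1], G4=0 → 0 — eliminated
  G0 stuck-at-1: G0=1 [stuck-at-1], G1=1, G2=1, G3=1, G4=1 → 1 — matches
Only G0 stuck-at-1 reproduces the observed 1.

G0 stuck-at-1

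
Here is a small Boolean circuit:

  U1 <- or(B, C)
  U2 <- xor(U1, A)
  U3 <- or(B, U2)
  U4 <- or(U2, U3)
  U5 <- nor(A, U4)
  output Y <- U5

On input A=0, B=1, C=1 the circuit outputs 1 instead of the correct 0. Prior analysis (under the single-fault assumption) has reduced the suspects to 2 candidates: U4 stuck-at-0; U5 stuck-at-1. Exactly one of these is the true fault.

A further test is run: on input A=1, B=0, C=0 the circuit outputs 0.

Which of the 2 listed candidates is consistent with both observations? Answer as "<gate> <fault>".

Evaluate each candidate on input A=1, B=0, C=0:
  U4 stuck-at-0: U1=0, U2=1, U3=1, U4=0 [stuck-at-0], U5=0 → 0 — matches
  U5 stuck-at-1: U1=0, U2=1, U3=1, U4=1, U5=1 [stuck-at-1] → 1 — eliminated
Only U4 stuck-at-0 reproduces the observed 0.

U4 stuck-at-0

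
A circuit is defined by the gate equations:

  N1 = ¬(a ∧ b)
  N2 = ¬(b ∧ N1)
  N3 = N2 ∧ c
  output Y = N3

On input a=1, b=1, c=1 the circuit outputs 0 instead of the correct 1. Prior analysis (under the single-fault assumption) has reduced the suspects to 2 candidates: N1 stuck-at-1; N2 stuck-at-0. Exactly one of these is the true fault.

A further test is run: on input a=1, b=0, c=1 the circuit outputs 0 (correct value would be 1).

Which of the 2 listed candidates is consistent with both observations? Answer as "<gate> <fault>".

N2 stuck-at-0

Evaluate each candidate on input a=1, b=0, c=1:
  N1 stuck-at-1: N1=1 [stuck-at-1], N2=1, N3=1 → 1 — eliminated
  N2 stuck-at-0: N1=1, N2=0 [stuck-at-0], N3=0 → 0 — matches
Only N2 stuck-at-0 reproduces the observed 0.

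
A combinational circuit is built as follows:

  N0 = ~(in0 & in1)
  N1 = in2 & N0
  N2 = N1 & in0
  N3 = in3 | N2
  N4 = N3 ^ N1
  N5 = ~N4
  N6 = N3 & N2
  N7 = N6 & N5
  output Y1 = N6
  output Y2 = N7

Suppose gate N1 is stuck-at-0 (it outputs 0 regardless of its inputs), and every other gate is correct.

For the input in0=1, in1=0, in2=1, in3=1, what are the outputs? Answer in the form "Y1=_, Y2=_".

Y1=0, Y2=0

Propagate with N1 forced: N0=1, N1=0 [stuck-at-0], N2=0, N3=1, N4=1, N5=0, N6=0, N7=0.
So the outputs are Y1=0, Y2=0. (Without the fault they would be Y1=1, Y2=1.)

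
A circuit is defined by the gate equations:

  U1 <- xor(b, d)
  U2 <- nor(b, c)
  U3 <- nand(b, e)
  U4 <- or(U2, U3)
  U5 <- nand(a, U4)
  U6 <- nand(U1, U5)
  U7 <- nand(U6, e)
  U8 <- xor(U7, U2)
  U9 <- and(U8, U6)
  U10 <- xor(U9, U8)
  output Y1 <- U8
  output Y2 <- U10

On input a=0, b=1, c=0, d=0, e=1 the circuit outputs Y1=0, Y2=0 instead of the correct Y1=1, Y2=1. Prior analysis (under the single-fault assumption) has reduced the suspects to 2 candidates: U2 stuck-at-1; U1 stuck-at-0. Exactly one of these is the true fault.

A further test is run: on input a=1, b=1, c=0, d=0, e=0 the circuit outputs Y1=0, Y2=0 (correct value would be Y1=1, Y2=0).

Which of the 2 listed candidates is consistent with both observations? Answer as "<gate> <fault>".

U2 stuck-at-1

Evaluate each candidate on input a=1, b=1, c=0, d=0, e=0:
  U2 stuck-at-1: U1=1, U2=1 [stuck-at-1], U3=1, U4=1, U5=0, U6=1, U7=1, U8=0, U9=0, U10=0 → Y1=0, Y2=0 — matches
  U1 stuck-at-0: U1=0 [stuck-at-0], U2=0, U3=1, U4=1, U5=0, U6=1, U7=1, U8=1, U9=1, U10=0 → Y1=1, Y2=0 — eliminated
Only U2 stuck-at-1 reproduces the observed Y1=0, Y2=0.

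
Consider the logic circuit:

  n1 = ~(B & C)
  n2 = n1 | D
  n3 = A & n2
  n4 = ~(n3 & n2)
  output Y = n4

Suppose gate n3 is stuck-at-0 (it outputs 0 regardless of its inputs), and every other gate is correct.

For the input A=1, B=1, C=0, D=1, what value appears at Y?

1

Propagate with n3 forced: n1=1, n2=1, n3=0 [stuck-at-0], n4=1.
So Y = 1. (Without the fault it would be 0.)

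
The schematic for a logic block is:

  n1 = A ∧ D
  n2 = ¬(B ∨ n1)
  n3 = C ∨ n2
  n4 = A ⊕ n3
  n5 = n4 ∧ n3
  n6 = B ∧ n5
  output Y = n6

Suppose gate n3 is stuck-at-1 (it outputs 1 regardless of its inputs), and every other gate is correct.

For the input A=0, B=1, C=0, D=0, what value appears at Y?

Propagate with n3 forced: n1=0, n2=0, n3=1 [stuck-at-1], n4=1, n5=1, n6=1.
So Y = 1. (Without the fault it would be 0.)

1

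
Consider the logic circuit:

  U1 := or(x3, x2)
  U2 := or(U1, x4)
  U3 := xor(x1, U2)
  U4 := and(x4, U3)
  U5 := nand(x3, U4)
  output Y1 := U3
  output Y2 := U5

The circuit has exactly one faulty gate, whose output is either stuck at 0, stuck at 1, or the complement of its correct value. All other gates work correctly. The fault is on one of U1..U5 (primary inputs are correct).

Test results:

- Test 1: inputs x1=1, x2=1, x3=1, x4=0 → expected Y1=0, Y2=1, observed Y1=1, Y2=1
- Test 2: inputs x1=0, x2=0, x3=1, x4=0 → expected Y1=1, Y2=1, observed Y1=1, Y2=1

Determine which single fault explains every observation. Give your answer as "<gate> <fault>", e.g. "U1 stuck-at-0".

U3 stuck-at-1

Fault-free values for test 1 (x1=1, x2=1, x3=1, x4=0): U1=1, U2=1, U3=0, U4=0, U5=1, giving Y1=0, Y2=1. Observed Y1=1, Y2=1.
Test 1: faults giving observed Y1=1, Y2=1 are {U1 stuck-at-0, U1 inverted output, U2 stuck-at-0, U2 inverted output, U3 stuck-at-1, U3 inverted output}.
Test 2 (x1=0, x2=0, x3=1, x4=0): fault-free U1=1, U2=1, U3=1, U4=0, U5=1 → Y1=1, Y2=1; observed Y1=1, Y2=1. Eliminates U1 stuck-at-0, U1 inverted output, U2 stuck-at-0, U2 inverted output, U3 inverted output.
Only U3 stuck-at-1 is consistent with every test.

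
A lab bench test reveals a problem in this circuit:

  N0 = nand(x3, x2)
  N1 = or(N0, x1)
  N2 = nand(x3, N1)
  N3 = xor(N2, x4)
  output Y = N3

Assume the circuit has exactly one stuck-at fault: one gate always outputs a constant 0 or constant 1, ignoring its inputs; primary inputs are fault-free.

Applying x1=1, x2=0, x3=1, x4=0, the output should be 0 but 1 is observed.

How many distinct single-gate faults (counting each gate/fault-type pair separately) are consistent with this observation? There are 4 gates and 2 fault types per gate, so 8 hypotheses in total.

Fault-free: N0=1, N1=1, N2=0, N3=0 → 0. Observed 1.
  N0 stuck-at-0: output 0 ✗
  N0 stuck-at-1: output 0 ✗
  N1 stuck-at-0: output 1 ✓
  N1 stuck-at-1: output 0 ✗
  N2 stuck-at-0: output 0 ✗
  N2 stuck-at-1: output 1 ✓
  N3 stuck-at-0: output 0 ✗
  N3 stuck-at-1: output 1 ✓
Consistent faults: {N1 stuck-at-0, N2 stuck-at-1, N3 stuck-at-1} — 3 in all.

3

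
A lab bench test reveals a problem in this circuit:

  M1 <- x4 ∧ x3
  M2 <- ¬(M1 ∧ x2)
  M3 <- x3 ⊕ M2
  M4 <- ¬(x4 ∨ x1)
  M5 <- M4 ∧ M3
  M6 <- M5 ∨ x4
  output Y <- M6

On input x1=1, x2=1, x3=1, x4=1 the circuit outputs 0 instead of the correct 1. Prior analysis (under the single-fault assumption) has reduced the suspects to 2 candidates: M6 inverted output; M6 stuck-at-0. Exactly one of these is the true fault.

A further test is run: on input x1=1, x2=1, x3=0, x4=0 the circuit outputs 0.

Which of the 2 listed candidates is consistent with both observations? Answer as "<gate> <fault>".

Evaluate each candidate on input x1=1, x2=1, x3=0, x4=0:
  M6 inverted output: M1=0, M2=1, M3=1, M4=0, M5=0, M6=1 [inverted output] → 1 — eliminated
  M6 stuck-at-0: M1=0, M2=1, M3=1, M4=0, M5=0, M6=0 [stuck-at-0] → 0 — matches
Only M6 stuck-at-0 reproduces the observed 0.

M6 stuck-at-0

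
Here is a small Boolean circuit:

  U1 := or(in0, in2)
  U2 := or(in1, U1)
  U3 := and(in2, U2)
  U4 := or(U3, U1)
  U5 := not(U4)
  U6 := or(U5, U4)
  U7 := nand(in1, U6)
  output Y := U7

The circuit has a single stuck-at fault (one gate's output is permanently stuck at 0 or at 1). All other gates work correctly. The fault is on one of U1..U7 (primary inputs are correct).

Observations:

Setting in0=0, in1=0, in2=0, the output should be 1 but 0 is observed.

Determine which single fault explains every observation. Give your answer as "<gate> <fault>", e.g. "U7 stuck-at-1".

Fault-free values for test 1 (in0=0, in1=0, in2=0): U1=0, U2=0, U3=0, U4=0, U5=1, U6=1, U7=1, giving Y=1. Observed 0.
Test 1: faults giving observed 0 are {U7 stuck-at-0}.
Only U7 stuck-at-0 is consistent with every test.

U7 stuck-at-0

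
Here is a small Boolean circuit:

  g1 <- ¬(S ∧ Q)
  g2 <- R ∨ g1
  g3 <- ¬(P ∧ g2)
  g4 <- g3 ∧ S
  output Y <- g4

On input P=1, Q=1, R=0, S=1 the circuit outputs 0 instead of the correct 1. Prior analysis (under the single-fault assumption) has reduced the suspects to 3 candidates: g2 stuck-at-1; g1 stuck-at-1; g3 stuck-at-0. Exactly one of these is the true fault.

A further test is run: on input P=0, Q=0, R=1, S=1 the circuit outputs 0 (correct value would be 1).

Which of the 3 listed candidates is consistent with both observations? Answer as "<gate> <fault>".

Evaluate each candidate on input P=0, Q=0, R=1, S=1:
  g2 stuck-at-1: g1=1, g2=1 [stuck-at-1], g3=1, g4=1 → 1 — eliminated
  g1 stuck-at-1: g1=1 [stuck-at-1], g2=1, g3=1, g4=1 → 1 — eliminated
  g3 stuck-at-0: g1=1, g2=1, g3=0 [stuck-at-0], g4=0 → 0 — matches
Only g3 stuck-at-0 reproduces the observed 0.

g3 stuck-at-0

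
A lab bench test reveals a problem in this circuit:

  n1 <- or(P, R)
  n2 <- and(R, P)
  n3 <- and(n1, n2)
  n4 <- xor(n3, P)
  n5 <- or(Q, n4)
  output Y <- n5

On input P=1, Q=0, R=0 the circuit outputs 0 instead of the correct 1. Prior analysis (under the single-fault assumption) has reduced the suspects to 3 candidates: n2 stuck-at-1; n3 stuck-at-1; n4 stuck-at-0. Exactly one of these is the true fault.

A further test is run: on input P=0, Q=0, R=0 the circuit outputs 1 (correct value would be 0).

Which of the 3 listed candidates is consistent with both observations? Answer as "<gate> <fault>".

Evaluate each candidate on input P=0, Q=0, R=0:
  n2 stuck-at-1: n1=0, n2=1 [stuck-at-1], n3=0, n4=0, n5=0 → 0 — eliminated
  n3 stuck-at-1: n1=0, n2=0, n3=1 [stuck-at-1], n4=1, n5=1 → 1 — matches
  n4 stuck-at-0: n1=0, n2=0, n3=0, n4=0 [stuck-at-0], n5=0 → 0 — eliminated
Only n3 stuck-at-1 reproduces the observed 1.

n3 stuck-at-1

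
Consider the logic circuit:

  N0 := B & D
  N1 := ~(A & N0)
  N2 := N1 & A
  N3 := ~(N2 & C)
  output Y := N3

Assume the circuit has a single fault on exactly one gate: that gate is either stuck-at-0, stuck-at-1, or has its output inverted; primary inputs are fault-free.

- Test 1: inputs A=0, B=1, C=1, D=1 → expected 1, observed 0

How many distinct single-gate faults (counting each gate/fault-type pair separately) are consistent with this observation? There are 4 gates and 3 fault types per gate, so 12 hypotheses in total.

4

Fault-free: N0=1, N1=1, N2=0, N3=1 → 1. Observed 0.
  N0 stuck-at-0: output 1 ✗
  N0 stuck-at-1: output 1 ✗
  N0 inverted output: output 1 ✗
  N1 stuck-at-0: output 1 ✗
  N1 stuck-at-1: output 1 ✗
  N1 inverted output: output 1 ✗
  N2 stuck-at-0: output 1 ✗
  N2 stuck-at-1: output 0 ✓
  N2 inverted output: output 0 ✓
  N3 stuck-at-0: output 0 ✓
  N3 stuck-at-1: output 1 ✗
  N3 inverted output: output 0 ✓
Consistent faults: {N2 stuck-at-1, N2 inverted output, N3 stuck-at-0, N3 inverted output} — 4 in all.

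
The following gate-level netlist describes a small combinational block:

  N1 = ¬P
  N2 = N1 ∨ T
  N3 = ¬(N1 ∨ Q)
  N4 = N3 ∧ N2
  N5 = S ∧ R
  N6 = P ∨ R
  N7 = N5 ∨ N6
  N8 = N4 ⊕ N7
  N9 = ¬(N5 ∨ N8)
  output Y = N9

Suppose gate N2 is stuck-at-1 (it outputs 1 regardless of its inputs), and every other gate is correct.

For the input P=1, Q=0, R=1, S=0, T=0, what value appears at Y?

Propagate with N2 forced: N1=0, N2=1 [stuck-at-1], N3=1, N4=1, N5=0, N6=1, N7=1, N8=0, N9=1.
So Y = 1. (Without the fault it would be 0.)

1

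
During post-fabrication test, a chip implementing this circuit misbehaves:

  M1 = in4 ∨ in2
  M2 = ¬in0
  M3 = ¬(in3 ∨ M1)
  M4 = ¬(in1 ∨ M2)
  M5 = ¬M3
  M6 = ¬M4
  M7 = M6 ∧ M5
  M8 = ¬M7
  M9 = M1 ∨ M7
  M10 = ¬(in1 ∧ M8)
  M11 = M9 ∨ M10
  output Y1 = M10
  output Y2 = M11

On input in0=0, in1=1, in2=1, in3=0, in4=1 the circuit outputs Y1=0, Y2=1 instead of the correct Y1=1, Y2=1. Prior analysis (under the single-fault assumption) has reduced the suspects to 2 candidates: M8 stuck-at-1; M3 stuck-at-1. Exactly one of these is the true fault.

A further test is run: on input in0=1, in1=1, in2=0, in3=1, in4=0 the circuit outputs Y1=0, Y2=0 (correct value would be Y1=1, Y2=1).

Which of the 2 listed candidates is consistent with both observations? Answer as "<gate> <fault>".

M3 stuck-at-1

Evaluate each candidate on input in0=1, in1=1, in2=0, in3=1, in4=0:
  M8 stuck-at-1: M1=0, M2=0, M3=0, M4=0, M5=1, M6=1, M7=1, M8=1 [stuck-at-1], M9=1, M10=0, M11=1 → Y1=0, Y2=1 — eliminated
  M3 stuck-at-1: M1=0, M2=0, M3=1 [stuck-at-1], M4=0, M5=0, M6=1, M7=0, M8=1, M9=0, M10=0, M11=0 → Y1=0, Y2=0 — matches
Only M3 stuck-at-1 reproduces the observed Y1=0, Y2=0.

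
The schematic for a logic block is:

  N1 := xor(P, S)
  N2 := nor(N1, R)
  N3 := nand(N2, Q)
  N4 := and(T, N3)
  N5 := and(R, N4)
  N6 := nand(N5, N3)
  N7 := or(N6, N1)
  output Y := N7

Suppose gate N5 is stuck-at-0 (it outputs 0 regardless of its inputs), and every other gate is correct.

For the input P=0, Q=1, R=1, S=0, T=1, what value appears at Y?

Propagate with N5 forced: N1=0, N2=0, N3=1, N4=1, N5=0 [stuck-at-0], N6=1, N7=1.
So Y = 1. (Without the fault it would be 0.)

1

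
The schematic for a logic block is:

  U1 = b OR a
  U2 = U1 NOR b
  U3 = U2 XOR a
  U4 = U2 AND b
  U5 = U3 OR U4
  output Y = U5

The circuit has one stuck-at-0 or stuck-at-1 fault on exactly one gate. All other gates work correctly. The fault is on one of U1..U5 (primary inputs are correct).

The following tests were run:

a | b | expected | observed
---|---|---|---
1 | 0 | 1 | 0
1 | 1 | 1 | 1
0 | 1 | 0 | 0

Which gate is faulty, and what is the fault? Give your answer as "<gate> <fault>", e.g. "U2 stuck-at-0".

Fault-free values for test 1 (a=1, b=0): U1=1, U2=0, U3=1, U4=0, U5=1, giving Y=1. Observed 0.
Test 1: faults giving observed 0 are {U1 stuck-at-0, U2 stuck-at-1, U3 stuck-at-0, U5 stuck-at-0}.
Test 2 (a=1, b=1): fault-free U1=1, U2=0, U3=1, U4=0, U5=1 → 1; observed 1. Eliminates U3 stuck-at-0, U5 stuck-at-0.
Test 3 (a=0, b=1): fault-free U1=1, U2=0, U3=0, U4=0, U5=0 → 0; observed 0. Eliminates U2 stuck-at-1.
Only U1 stuck-at-0 is consistent with every test.

U1 stuck-at-0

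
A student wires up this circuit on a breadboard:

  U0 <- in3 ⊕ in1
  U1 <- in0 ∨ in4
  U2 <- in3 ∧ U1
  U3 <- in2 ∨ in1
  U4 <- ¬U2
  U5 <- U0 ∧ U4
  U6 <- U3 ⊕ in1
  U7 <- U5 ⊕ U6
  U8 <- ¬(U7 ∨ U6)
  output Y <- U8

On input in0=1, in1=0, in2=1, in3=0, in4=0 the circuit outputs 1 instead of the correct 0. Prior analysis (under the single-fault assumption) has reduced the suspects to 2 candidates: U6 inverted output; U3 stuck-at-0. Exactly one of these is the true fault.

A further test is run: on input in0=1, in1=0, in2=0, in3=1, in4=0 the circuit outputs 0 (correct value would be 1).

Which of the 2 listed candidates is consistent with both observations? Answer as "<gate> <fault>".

Evaluate each candidate on input in0=1, in1=0, in2=0, in3=1, in4=0:
  U6 inverted output: U0=1, U1=1, U2=1, U3=0, U4=0, U5=0, U6=1 [inverted output], U7=1, U8=0 → 0 — matches
  U3 stuck-at-0: U0=1, U1=1, U2=1, U3=0 [stuck-at-0], U4=0, U5=0, U6=0, U7=0, U8=1 → 1 — eliminated
Only U6 inverted output reproduces the observed 0.

U6 inverted output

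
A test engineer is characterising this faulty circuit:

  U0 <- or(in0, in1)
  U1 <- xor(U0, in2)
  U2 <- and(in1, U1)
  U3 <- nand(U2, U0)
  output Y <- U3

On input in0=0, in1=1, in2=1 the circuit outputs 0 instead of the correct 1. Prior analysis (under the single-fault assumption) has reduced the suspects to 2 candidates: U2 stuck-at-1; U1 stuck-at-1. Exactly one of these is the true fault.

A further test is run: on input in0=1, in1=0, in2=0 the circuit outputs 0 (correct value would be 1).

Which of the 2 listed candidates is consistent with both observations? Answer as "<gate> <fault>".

Evaluate each candidate on input in0=1, in1=0, in2=0:
  U2 stuck-at-1: U0=1, U1=1, U2=1 [stuck-at-1], U3=0 → 0 — matches
  U1 stuck-at-1: U0=1, U1=1 [stuck-at-1], U2=0, U3=1 → 1 — eliminated
Only U2 stuck-at-1 reproduces the observed 0.

U2 stuck-at-1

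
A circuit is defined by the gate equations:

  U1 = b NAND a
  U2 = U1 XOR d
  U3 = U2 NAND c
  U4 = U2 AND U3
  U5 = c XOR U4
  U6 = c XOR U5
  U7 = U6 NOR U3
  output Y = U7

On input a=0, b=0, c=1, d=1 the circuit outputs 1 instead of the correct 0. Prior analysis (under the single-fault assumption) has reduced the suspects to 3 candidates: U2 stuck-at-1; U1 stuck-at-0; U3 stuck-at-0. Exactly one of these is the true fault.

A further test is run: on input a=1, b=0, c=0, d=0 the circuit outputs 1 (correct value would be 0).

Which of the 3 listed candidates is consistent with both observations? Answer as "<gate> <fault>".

Evaluate each candidate on input a=1, b=0, c=0, d=0:
  U2 stuck-at-1: U1=1, U2=1 [stuck-at-1], U3=1, U4=1, U5=1, U6=1, U7=0 → 0 — eliminated
  U1 stuck-at-0: U1=0 [stuck-at-0], U2=0, U3=1, U4=0, U5=0, U6=0, U7=0 → 0 — eliminated
  U3 stuck-at-0: U1=1, U2=1, U3=0 [stuck-at-0], U4=0, U5=0, U6=0, U7=1 → 1 — matches
Only U3 stuck-at-0 reproduces the observed 1.

U3 stuck-at-0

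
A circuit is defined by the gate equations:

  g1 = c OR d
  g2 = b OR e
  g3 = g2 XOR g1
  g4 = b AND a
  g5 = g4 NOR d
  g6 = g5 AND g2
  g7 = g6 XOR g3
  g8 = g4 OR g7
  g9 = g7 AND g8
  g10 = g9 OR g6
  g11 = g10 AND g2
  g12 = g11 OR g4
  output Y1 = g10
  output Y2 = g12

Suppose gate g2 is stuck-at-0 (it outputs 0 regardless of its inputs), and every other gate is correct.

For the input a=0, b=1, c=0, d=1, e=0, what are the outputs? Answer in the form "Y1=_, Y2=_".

Propagate with g2 forced: g1=1, g2=0 [stuck-at-0], g3=1, g4=0, g5=0, g6=0, g7=1, g8=1, g9=1, g10=1, g11=0, g12=0.
So the outputs are Y1=1, Y2=0. (Without the fault they would be Y1=0, Y2=0.)

Y1=1, Y2=0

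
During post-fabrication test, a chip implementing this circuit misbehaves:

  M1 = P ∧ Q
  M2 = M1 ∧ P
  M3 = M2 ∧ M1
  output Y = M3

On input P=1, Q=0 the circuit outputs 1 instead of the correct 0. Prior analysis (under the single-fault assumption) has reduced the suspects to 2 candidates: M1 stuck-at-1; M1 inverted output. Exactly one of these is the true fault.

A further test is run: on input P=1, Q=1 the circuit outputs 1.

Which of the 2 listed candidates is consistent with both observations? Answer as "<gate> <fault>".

Evaluate each candidate on input P=1, Q=1:
  M1 stuck-at-1: M1=1 [stuck-at-1], M2=1, M3=1 → 1 — matches
  M1 inverted output: M1=0 [inverted output], M2=0, M3=0 → 0 — eliminated
Only M1 stuck-at-1 reproduces the observed 1.

M1 stuck-at-1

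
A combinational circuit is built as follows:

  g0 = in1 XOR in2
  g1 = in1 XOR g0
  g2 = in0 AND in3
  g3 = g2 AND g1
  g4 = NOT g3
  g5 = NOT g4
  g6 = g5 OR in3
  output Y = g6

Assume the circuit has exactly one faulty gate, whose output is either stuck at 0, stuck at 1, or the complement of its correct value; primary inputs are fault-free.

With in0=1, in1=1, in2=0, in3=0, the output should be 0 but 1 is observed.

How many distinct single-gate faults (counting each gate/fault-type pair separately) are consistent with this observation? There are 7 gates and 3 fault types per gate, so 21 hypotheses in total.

Fault-free: g0=1, g1=0, g2=0, g3=0, g4=1, g5=0, g6=0 → 0. Observed 1.
  g0: none of the 3 fault types match ✗
  g1: none of the 3 fault types match ✗
  g2: none of the 3 fault types match ✗
  g3: stuck-at-1, inverted output ✓; others ✗
  g4: stuck-at-0, inverted output ✓; others ✗
  g5: stuck-at-1, inverted output ✓; others ✗
  g6: stuck-at-1, inverted output ✓; others ✗
Consistent faults: {g3 stuck-at-1, g3 inverted output, g4 stuck-at-0, g4 inverted output, g5 stuck-at-1, g5 inverted output, g6 stuck-at-1, g6 inverted output} — 8 in all.

8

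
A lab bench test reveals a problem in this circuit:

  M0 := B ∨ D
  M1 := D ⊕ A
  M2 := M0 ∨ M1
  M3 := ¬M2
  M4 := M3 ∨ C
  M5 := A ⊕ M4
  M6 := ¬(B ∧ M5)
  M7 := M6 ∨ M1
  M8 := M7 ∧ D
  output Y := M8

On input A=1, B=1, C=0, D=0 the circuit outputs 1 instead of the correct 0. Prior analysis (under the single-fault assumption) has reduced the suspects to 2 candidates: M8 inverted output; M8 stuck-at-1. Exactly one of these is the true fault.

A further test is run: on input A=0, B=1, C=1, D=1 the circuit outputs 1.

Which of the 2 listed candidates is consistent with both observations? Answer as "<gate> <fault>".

M8 stuck-at-1

Evaluate each candidate on input A=0, B=1, C=1, D=1:
  M8 inverted output: M0=1, M1=1, M2=1, M3=0, M4=1, M5=1, M6=0, M7=1, M8=0 [inverted output] → 0 — eliminated
  M8 stuck-at-1: M0=1, M1=1, M2=1, M3=0, M4=1, M5=1, M6=0, M7=1, M8=1 [stuck-at-1] → 1 — matches
Only M8 stuck-at-1 reproduces the observed 1.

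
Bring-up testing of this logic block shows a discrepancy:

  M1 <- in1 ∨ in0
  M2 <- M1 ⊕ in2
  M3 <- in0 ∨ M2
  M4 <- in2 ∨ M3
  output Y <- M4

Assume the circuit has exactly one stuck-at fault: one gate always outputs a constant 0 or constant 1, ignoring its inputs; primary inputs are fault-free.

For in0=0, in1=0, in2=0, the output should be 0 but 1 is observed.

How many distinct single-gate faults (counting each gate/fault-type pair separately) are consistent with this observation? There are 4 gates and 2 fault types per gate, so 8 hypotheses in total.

4

Fault-free: M1=0, M2=0, M3=0, M4=0 → 0. Observed 1.
  M1 stuck-at-0: output 0 ✗
  M1 stuck-at-1: output 1 ✓
  M2 stuck-at-0: output 0 ✗
  M2 stuck-at-1: output 1 ✓
  M3 stuck-at-0: output 0 ✗
  M3 stuck-at-1: output 1 ✓
  M4 stuck-at-0: output 0 ✗
  M4 stuck-at-1: output 1 ✓
Consistent faults: {M1 stuck-at-1, M2 stuck-at-1, M3 stuck-at-1, M4 stuck-at-1} — 4 in all.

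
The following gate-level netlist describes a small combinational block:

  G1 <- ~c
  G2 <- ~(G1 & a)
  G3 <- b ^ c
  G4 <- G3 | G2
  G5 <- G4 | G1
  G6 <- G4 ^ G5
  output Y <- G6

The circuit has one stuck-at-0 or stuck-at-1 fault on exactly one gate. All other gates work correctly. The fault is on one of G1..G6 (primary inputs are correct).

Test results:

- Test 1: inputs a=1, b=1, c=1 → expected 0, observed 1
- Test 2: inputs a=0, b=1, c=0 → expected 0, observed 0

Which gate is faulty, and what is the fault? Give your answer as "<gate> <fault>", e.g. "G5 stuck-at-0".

Fault-free values for test 1 (a=1, b=1, c=1): G1=0, G2=1, G3=0, G4=1, G5=1, G6=0, giving Y=0. Observed 1.
Test 1: faults giving observed 1 are {G1 stuck-at-1, G5 stuck-at-0, G6 stuck-at-1}.
Test 2 (a=0, b=1, c=0): fault-free G1=1, G2=1, G3=1, G4=1, G5=1, G6=0 → 0; observed 0. Eliminates G5 stuck-at-0, G6 stuck-at-1.
Only G1 stuck-at-1 is consistent with every test.

G1 stuck-at-1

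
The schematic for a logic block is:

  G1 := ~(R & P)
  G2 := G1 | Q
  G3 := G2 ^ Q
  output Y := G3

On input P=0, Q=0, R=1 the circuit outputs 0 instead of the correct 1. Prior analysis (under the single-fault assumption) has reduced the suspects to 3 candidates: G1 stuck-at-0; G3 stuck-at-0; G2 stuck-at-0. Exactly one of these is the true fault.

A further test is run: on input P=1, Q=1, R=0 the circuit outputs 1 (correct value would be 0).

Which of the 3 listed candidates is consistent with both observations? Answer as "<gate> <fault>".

Evaluate each candidate on input P=1, Q=1, R=0:
  G1 stuck-at-0: G1=0 [stuck-at-0], G2=1, G3=0 → 0 — eliminated
  G3 stuck-at-0: G1=1, G2=1, G3=0 [stuck-at-0] → 0 — eliminated
  G2 stuck-at-0: G1=1, G2=0 [stuck-at-0], G3=1 → 1 — matches
Only G2 stuck-at-0 reproduces the observed 1.

G2 stuck-at-0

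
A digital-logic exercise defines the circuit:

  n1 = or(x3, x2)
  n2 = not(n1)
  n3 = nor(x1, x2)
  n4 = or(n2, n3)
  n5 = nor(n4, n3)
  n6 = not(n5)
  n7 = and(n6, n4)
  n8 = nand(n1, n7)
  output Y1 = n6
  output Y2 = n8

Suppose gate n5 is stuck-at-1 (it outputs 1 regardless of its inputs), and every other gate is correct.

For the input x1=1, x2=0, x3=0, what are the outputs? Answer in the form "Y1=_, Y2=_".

Propagate with n5 forced: n1=0, n2=1, n3=0, n4=1, n5=1 [stuck-at-1], n6=0, n7=0, n8=1.
So the outputs are Y1=0, Y2=1. (Without the fault they would be Y1=1, Y2=1.)

Y1=0, Y2=1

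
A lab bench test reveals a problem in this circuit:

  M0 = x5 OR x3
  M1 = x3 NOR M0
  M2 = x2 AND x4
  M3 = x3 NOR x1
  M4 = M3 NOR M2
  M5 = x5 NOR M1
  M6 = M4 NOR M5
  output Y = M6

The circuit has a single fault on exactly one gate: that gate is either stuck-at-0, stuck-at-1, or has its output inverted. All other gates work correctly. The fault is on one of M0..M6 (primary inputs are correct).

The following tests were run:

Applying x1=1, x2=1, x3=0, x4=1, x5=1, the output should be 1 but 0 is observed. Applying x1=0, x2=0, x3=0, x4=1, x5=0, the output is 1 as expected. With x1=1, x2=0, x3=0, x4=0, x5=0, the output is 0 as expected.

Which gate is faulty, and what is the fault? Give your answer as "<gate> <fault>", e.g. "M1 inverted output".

M2 stuck-at-0

Fault-free values for test 1 (x1=1, x2=1, x3=0, x4=1, x5=1): M0=1, M1=0, M2=1, M3=0, M4=0, M5=0, M6=1, giving Y=1. Observed 0.
Test 1: faults giving observed 0 are {M2 stuck-at-0, M2 inverted output, M4 stuck-at-1, M4 inverted output, M5 stuck-at-1, M5 inverted output, M6 stuck-at-0, M6 inverted output}.
Test 2 (x1=0, x2=0, x3=0, x4=1, x5=0): fault-free M0=0, M1=1, M2=0, M3=1, M4=0, M5=0, M6=1 → 1; observed 1. Eliminates M4 stuck-at-1, M4 inverted output, M5 stuck-at-1, M5 inverted output, M6 stuck-at-0, M6 inverted output.
Test 3 (x1=1, x2=0, x3=0, x4=0, x5=0): fault-free M0=0, M1=1, M2=0, M3=0, M4=1, M5=0, M6=0 → 0; observed 0. Eliminates M2 inverted output.
Only M2 stuck-at-0 is consistent with every test.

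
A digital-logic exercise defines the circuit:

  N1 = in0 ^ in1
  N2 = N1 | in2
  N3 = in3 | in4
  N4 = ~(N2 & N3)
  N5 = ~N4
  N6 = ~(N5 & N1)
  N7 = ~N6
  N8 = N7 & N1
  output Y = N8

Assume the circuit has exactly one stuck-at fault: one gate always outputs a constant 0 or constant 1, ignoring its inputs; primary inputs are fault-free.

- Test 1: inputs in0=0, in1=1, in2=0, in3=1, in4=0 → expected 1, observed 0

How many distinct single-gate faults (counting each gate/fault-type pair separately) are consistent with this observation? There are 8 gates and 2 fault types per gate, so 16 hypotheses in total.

Fault-free: N1=1, N2=1, N3=1, N4=0, N5=1, N6=0, N7=1, N8=1 → 1. Observed 0.
  N1: stuck-at-0 ✓; others ✗
  N2: stuck-at-0 ✓; others ✗
  N3: stuck-at-0 ✓; others ✗
  N4: stuck-at-1 ✓; others ✗
  N5: stuck-at-0 ✓; others ✗
  N6: stuck-at-1 ✓; others ✗
  N7: stuck-at-0 ✓; others ✗
  N8: stuck-at-0 ✓; others ✗
Consistent faults: {N1 stuck-at-0, N2 stuck-at-0, N3 stuck-at-0, N4 stuck-at-1, N5 stuck-at-0, N6 stuck-at-1, N7 stuck-at-0, N8 stuck-at-0} — 8 in all.

8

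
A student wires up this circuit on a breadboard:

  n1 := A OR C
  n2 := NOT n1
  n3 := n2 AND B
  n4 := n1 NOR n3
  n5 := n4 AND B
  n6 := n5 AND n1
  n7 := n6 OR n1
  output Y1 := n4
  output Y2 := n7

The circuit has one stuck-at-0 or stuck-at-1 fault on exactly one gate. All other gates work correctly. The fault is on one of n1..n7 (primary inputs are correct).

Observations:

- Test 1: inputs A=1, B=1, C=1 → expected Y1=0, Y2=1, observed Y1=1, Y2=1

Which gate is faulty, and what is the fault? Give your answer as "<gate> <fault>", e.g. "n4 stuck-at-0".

Fault-free values for test 1 (A=1, B=1, C=1): n1=1, n2=0, n3=0, n4=0, n5=0, n6=0, n7=1, giving Y1=0, Y2=1. Observed Y1=1, Y2=1.
Test 1: faults giving observed Y1=1, Y2=1 are {n4 stuck-at-1}.
Only n4 stuck-at-1 is consistent with every test.

n4 stuck-at-1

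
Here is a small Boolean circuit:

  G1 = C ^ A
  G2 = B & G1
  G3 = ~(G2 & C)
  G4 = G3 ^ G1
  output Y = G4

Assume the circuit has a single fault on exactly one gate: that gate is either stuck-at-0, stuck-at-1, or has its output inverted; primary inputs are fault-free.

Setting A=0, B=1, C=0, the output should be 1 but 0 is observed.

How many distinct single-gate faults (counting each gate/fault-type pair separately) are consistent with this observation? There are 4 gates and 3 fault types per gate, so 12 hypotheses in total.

Fault-free: G1=0, G2=0, G3=1, G4=1 → 1. Observed 0.
  G1 stuck-at-0: output 1 ✗
  G1 stuck-at-1: output 0 ✓
  G1 inverted output: output 0 ✓
  G2 stuck-at-0: output 1 ✗
  G2 stuck-at-1: output 1 ✗
  G2 inverted output: output 1 ✗
  G3 stuck-at-0: output 0 ✓
  G3 stuck-at-1: output 1 ✗
  G3 inverted output: output 0 ✓
  G4 stuck-at-0: output 0 ✓
  G4 stuck-at-1: output 1 ✗
  G4 inverted output: output 0 ✓
Consistent faults: {G1 stuck-at-1, G1 inverted output, G3 stuck-at-0, G3 inverted output, G4 stuck-at-0, G4 inverted output} — 6 in all.

6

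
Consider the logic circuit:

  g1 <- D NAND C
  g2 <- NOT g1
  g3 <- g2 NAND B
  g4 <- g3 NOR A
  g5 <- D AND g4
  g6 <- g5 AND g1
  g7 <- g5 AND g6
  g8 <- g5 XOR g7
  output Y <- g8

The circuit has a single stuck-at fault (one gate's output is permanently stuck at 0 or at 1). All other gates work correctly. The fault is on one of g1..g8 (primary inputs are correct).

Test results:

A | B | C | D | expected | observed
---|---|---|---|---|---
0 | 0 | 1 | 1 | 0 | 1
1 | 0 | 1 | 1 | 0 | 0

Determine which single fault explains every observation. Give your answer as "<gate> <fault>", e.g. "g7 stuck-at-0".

Fault-free values for test 1 (A=0, B=0, C=1, D=1): g1=0, g2=1, g3=1, g4=0, g5=0, g6=0, g7=0, g8=0, giving Y=0. Observed 1.
Test 1: faults giving observed 1 are {g3 stuck-at-0, g4 stuck-at-1, g5 stuck-at-1, g7 stuck-at-1, g8 stuck-at-1}.
Test 2 (A=1, B=0, C=1, D=1): fault-free g1=0, g2=1, g3=1, g4=0, g5=0, g6=0, g7=0, g8=0 → 0; observed 0. Eliminates g4 stuck-at-1, g5 stuck-at-1, g7 stuck-at-1, g8 stuck-at-1.
Only g3 stuck-at-0 is consistent with every test.

g3 stuck-at-0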